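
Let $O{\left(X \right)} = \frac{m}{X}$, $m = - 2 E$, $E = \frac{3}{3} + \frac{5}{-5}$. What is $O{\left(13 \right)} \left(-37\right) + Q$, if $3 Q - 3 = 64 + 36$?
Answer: $\frac{103}{3} \approx 34.333$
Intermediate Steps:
$E = 0$ ($E = 3 \cdot \frac{1}{3} + 5 \left(- \frac{1}{5}\right) = 1 - 1 = 0$)
$m = 0$ ($m = \left(-2\right) 0 = 0$)
$Q = \frac{103}{3}$ ($Q = 1 + \frac{64 + 36}{3} = 1 + \frac{1}{3} \cdot 100 = 1 + \frac{100}{3} = \frac{103}{3} \approx 34.333$)
$O{\left(X \right)} = 0$ ($O{\left(X \right)} = \frac{0}{X} = 0$)
$O{\left(13 \right)} \left(-37\right) + Q = 0 \left(-37\right) + \frac{103}{3} = 0 + \frac{103}{3} = \frac{103}{3}$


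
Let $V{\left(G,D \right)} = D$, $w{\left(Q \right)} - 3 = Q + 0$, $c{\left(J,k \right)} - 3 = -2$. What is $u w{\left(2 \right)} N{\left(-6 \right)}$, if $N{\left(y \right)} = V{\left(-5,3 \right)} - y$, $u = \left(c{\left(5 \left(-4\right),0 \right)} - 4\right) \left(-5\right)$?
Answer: $675$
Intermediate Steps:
$c{\left(J,k \right)} = 1$ ($c{\left(J,k \right)} = 3 - 2 = 1$)
$w{\left(Q \right)} = 3 + Q$ ($w{\left(Q \right)} = 3 + \left(Q + 0\right) = 3 + Q$)
$u = 15$ ($u = \left(1 - 4\right) \left(-5\right) = \left(-3\right) \left(-5\right) = 15$)
$N{\left(y \right)} = 3 - y$
$u w{\left(2 \right)} N{\left(-6 \right)} = 15 \left(3 + 2\right) \left(3 - -6\right) = 15 \cdot 5 \left(3 + 6\right) = 75 \cdot 9 = 675$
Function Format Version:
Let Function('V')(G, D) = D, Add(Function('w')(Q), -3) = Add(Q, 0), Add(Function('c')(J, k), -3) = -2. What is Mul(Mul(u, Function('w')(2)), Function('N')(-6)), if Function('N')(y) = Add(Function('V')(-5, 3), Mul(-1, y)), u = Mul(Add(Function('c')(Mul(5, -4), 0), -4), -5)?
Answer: 675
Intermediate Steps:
Function('c')(J, k) = 1 (Function('c')(J, k) = Add(3, -2) = 1)
Function('w')(Q) = Add(3, Q) (Function('w')(Q) = Add(3, Add(Q, 0)) = Add(3, Q))
u = 15 (u = Mul(Add(1, -4), -5) = Mul(-3, -5) = 15)
Function('N')(y) = Add(3, Mul(-1, y))
Mul(Mul(u, Function('w')(2)), Function('N')(-6)) = Mul(Mul(15, Add(3, 2)), Add(3, Mul(-1, -6))) = Mul(Mul(15, 5), Add(3, 6)) = Mul(75, 9) = 675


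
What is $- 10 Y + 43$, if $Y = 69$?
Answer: $-647$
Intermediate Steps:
$- 10 Y + 43 = \left(-10\right) 69 + 43 = -690 + 43 = -647$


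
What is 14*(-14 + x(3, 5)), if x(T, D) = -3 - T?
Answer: -280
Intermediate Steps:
14*(-14 + x(3, 5)) = 14*(-14 + (-3 - 1*3)) = 14*(-14 + (-3 - 3)) = 14*(-14 - 6) = 14*(-20) = -280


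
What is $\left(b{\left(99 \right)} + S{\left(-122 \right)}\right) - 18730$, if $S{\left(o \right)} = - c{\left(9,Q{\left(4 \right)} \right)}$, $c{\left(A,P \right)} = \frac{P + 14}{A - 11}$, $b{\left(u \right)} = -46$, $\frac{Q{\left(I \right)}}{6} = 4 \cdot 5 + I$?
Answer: $-18697$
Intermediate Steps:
$Q{\left(I \right)} = 120 + 6 I$ ($Q{\left(I \right)} = 6 \left(4 \cdot 5 + I\right) = 6 \left(20 + I\right) = 120 + 6 I$)
$c{\left(A,P \right)} = \frac{14 + P}{-11 + A}$
$S{\left(o \right)} = 79$ ($S{\left(o \right)} = - \frac{14 + \left(120 + 6 \cdot 4\right)}{-11 + 9} = - \frac{14 + \left(120 + 24\right)}{-2} = - \frac{\left(-1\right) \left(14 + 144\right)}{2} = - \frac{\left(-1\right) 158}{2} = \left(-1\right) \left(-79\right) = 79$)
$\left(b{\left(99 \right)} + S{\left(-122 \right)}\right) - 18730 = \left(-46 + 79\right) - 18730 = 33 - 18730 = -18697$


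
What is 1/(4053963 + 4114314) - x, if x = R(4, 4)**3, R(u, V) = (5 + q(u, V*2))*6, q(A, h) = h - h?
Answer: -220543478999/8168277 ≈ -27000.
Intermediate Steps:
q(A, h) = 0
R(u, V) = 30 (R(u, V) = (5 + 0)*6 = 5*6 = 30)
x = 27000 (x = 30**3 = 27000)
1/(4053963 + 4114314) - x = 1/(4053963 + 4114314) - 1*27000 = 1/8168277 - 27000 = -220543478999/8168277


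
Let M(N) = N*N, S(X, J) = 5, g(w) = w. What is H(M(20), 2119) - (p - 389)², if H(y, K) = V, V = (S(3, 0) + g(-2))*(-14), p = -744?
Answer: -1283731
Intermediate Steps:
M(N) = N²
V = -42 (V = (5 - 2)*(-14) = 3*(-14) = -42)
H(y, K) = -42
H(M(20), 2119) - (p - 389)² = -42 - (-744 - 389)² = -42 - 1*(-1133)² = -42 - 1*1283689 = -42 - 1283689 = -1283731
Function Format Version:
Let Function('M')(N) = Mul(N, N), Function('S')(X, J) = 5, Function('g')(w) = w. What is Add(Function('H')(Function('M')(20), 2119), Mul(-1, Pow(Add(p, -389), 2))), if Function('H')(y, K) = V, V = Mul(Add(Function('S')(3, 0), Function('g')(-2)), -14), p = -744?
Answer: -1283731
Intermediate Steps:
Function('M')(N) = Pow(N, 2)
V = -42 (V = Mul(Add(5, -2), -14) = Mul(3, -14) = -42)
Function('H')(y, K) = -42
Add(Function('H')(Function('M')(20), 2119), Mul(-1, Pow(Add(p, -389), 2))) = Add(-42, Mul(-1, Pow(Add(-744, -389), 2))) = Add(-42, Mul(-1, Pow(-1133, 2))) = Add(-42, Mul(-1, 1283689)) = Add(-42, -1283689) = -1283731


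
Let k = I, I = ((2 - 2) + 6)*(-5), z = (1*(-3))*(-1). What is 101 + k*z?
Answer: 11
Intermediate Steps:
z = 3 (z = -3*(-1) = 3)
I = -30 (I = (0 + 6)*(-5) = 6*(-5) = -30)
k = -30
101 + k*z = 101 - 30*3 = 101 - 90 = 11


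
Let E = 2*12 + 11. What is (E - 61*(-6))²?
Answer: 160801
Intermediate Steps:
E = 35 (E = 24 + 11 = 35)
(E - 61*(-6))² = (35 - 61*(-6))² = (35 + 366)² = 401² = 160801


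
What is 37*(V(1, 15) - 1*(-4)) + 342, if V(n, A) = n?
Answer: 527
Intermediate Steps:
37*(V(1, 15) - 1*(-4)) + 342 = 37*(1 - 1*(-4)) + 342 = 37*(1 + 4) + 342 = 37*5 + 342 = 185 + 342 = 527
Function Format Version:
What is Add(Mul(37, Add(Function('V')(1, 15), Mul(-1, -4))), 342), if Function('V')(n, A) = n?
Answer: 527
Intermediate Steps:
Add(Mul(37, Add(Function('V')(1, 15), Mul(-1, -4))), 342) = Add(Mul(37, Add(1, Mul(-1, -4))), 342) = Add(Mul(37, Add(1, 4)), 342) = Add(Mul(37, 5), 342) = Add(185, 342) = 527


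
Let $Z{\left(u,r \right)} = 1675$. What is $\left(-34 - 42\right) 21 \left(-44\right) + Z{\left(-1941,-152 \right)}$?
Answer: $71899$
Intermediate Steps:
$\left(-34 - 42\right) 21 \left(-44\right) + Z{\left(-1941,-152 \right)} = \left(-34 - 42\right) 21 \left(-44\right) + 1675 = \left(-76\right) 21 \left(-44\right) + 1675 = \left(-1596\right) \left(-44\right) + 1675 = 70224 + 1675 = 71899$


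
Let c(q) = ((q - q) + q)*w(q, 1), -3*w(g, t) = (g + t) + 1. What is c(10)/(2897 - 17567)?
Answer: 4/1467 ≈ 0.0027267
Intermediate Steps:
w(g, t) = -1/3 - g/3 - t/3 (w(g, t) = -((g + t) + 1)/3 = -(1 + g + t)/3 = -1/3 - g/3 - t/3)
c(q) = q*(-2/3 - q/3) (c(q) = ((q - q) + q)*(-1/3 - q/3 - 1/3*1) = (0 + q)*(-1/3 - q/3 - 1/3) = q*(-2/3 - q/3))
c(10)/(2897 - 17567) = (-1/3*10*(2 + 10))/(2897 - 17567) = -1/3*10*12/(-14670) = -40*(-1/14670) = 4/1467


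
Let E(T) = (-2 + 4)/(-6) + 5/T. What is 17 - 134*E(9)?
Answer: -115/9 ≈ -12.778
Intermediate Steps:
E(T) = -⅓ + 5/T (E(T) = 2*(-⅙) + 5/T = -⅓ + 5/T)
17 - 134*E(9) = 17 - 134*(15 - 1*9)/(3*9) = 17 - 134*(15 - 9)/(3*9) = 17 - 134*6/(3*9) = 17 - 134*2/9 = 17 - 268/9 = -115/9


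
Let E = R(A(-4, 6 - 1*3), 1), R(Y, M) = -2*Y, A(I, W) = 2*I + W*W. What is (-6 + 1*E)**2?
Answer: 64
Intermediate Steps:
A(I, W) = W**2 + 2*I (A(I, W) = 2*I + W**2 = W**2 + 2*I)
E = -2 (E = -2*((6 - 1*3)**2 + 2*(-4)) = -2*((6 - 3)**2 - 8) = -2*(3**2 - 8) = -2*(9 - 8) = -2*1 = -2)
(-6 + 1*E)**2 = (-6 + 1*(-2))**2 = (-6 - 2)**2 = (-8)**2 = 64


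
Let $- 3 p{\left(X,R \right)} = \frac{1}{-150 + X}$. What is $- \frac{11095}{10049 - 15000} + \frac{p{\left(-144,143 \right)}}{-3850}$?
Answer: $\frac{37675286549}{16812110700} \approx 2.241$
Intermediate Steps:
$p{\left(X,R \right)} = - \frac{1}{3 \left(-150 + X\right)}$
$- \frac{11095}{10049 - 15000} + \frac{p{\left(-144,143 \right)}}{-3850} = - \frac{11095}{10049 - 15000} + \frac{\left(-1\right) \frac{1}{-450 + 3 \left(-144\right)}}{-3850} = - \frac{11095}{-4951} + - \frac{1}{-450 - 432} \left(- \frac{1}{3850}\right) = \left(-11095\right) \left(- \frac{1}{4951}\right) + - \frac{1}{-882} \left(- \frac{1}{3850}\right) = \frac{11095}{4951} + \left(-1\right) \left(- \frac{1}{882}\right) \left(- \frac{1}{3850}\right) = \frac{11095}{4951} + \frac{1}{882} \left(- \frac{1}{3850}\right) = \frac{11095}{4951} - \frac{1}{3395700} = \frac{37675286549}{16812110700}$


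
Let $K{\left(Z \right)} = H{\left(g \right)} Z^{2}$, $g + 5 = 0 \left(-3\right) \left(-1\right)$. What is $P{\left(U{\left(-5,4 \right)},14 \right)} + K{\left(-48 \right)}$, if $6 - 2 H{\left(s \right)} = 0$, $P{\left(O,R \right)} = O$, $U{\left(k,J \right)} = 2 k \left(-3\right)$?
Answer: $6942$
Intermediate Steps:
$U{\left(k,J \right)} = - 6 k$
$g = -5$ ($g = -5 + 0 \left(-3\right) \left(-1\right) = -5 + 0 \left(-1\right) = -5 + 0 = -5$)
$H{\left(s \right)} = 3$ ($H{\left(s \right)} = 3 - 0 = 3 + 0 = 3$)
$K{\left(Z \right)} = 3 Z^{2}$
$P{\left(U{\left(-5,4 \right)},14 \right)} + K{\left(-48 \right)} = \left(-6\right) \left(-5\right) + 3 \left(-48\right)^{2} = 30 + 3 \cdot 2304 = 30 + 6912 = 6942$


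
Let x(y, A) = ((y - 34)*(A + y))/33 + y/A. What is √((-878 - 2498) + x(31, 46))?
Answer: I*√7157002/46 ≈ 58.158*I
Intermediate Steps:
x(y, A) = y/A + (-34 + y)*(A + y)/33 (x(y, A) = ((-34 + y)*(A + y))*(1/33) + y/A = (-34 + y)*(A + y)/33 + y/A = y/A + (-34 + y)*(A + y)/33)
√((-878 - 2498) + x(31, 46)) = √((-878 - 2498) + (31 + (1/33)*46*(31² - 34*46 - 34*31 + 46*31))/46) = √(-3376 + (31 + (1/33)*46*(961 - 1564 - 1054 + 1426))/46) = √(-3376 + (31 + (1/33)*46*(-231))/46) = √(-3376 + (31 - 322)/46) = √(-3376 + (1/46)*(-291)) = √(-3376 - 291/46) = √(-155587/46) = I*√7157002/46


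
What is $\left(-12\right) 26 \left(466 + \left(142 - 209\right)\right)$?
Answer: $-124488$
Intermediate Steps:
$\left(-12\right) 26 \left(466 + \left(142 - 209\right)\right) = - 312 \left(466 - 67\right) = \left(-312\right) 399 = -124488$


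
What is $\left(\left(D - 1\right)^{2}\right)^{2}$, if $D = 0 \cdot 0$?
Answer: $1$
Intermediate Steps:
$D = 0$
$\left(\left(D - 1\right)^{2}\right)^{2} = \left(\left(0 - 1\right)^{2}\right)^{2} = \left(\left(-1\right)^{2}\right)^{2} = 1^{2} = 1$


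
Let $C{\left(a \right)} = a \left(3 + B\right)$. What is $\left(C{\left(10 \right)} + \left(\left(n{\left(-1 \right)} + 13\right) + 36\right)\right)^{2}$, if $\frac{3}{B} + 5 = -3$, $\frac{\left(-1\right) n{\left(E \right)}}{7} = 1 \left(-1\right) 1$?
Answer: $\frac{108241}{16} \approx 6765.1$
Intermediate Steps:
$n{\left(E \right)} = 7$ ($n{\left(E \right)} = - 7 \cdot 1 \left(-1\right) 1 = - 7 \left(\left(-1\right) 1\right) = \left(-7\right) \left(-1\right) = 7$)
$B = - \frac{3}{8}$ ($B = \frac{3}{-5 - 3} = \frac{3}{-8} = 3 \left(- \frac{1}{8}\right) = - \frac{3}{8} \approx -0.375$)
$C{\left(a \right)} = \frac{21 a}{8}$ ($C{\left(a \right)} = a \left(3 - \frac{3}{8}\right) = a \frac{21}{8} = \frac{21 a}{8}$)
$\left(C{\left(10 \right)} + \left(\left(n{\left(-1 \right)} + 13\right) + 36\right)\right)^{2} = \left(\frac{21}{8} \cdot 10 + \left(\left(7 + 13\right) + 36\right)\right)^{2} = \left(\frac{105}{4} + \left(20 + 36\right)\right)^{2} = \left(\frac{105}{4} + 56\right)^{2} = \left(\frac{329}{4}\right)^{2} = \frac{108241}{16}$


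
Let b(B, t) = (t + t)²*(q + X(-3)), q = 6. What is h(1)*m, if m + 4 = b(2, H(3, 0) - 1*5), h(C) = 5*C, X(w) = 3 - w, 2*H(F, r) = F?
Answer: 2920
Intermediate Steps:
H(F, r) = F/2
b(B, t) = 48*t² (b(B, t) = (t + t)²*(6 + (3 - 1*(-3))) = (2*t)²*(6 + (3 + 3)) = (4*t²)*(6 + 6) = (4*t²)*12 = 48*t²)
m = 584 (m = -4 + 48*((½)*3 - 1*5)² = -4 + 48*(3/2 - 5)² = -4 + 48*(-7/2)² = -4 + 48*(49/4) = -4 + 588 = 584)
h(1)*m = (5*1)*584 = 5*584 = 2920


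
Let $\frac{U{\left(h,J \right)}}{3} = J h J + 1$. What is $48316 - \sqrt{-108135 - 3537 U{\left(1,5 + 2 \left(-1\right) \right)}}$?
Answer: $48316 - 207 i \sqrt{5} \approx 48316.0 - 462.87 i$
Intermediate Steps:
$U{\left(h,J \right)} = 3 + 3 h J^{2}$ ($U{\left(h,J \right)} = 3 \left(J h J + 1\right) = 3 \left(h J^{2} + 1\right) = 3 \left(1 + h J^{2}\right) = 3 + 3 h J^{2}$)
$48316 - \sqrt{-108135 - 3537 U{\left(1,5 + 2 \left(-1\right) \right)}} = 48316 - \sqrt{-108135 - 3537 \left(3 + 3 \cdot 1 \left(5 + 2 \left(-1\right)\right)^{2}\right)} = 48316 - \sqrt{-108135 - 3537 \left(3 + 3 \cdot 1 \left(5 - 2\right)^{2}\right)} = 48316 - \sqrt{-108135 - 3537 \left(3 + 3 \cdot 1 \cdot 3^{2}\right)} = 48316 - \sqrt{-108135 - 3537 \left(3 + 3 \cdot 1 \cdot 9\right)} = 48316 - \sqrt{-108135 - 3537 \left(3 + 27\right)} = 48316 - \sqrt{-108135 - 106110} = 48316 - \sqrt{-214245} = 48316 - 207 i \sqrt{5}$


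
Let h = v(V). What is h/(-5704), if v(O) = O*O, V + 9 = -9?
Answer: -81/1426 ≈ -0.056802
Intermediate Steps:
V = -18 (V = -9 - 9 = -18)
v(O) = O²
h = 324 (h = (-18)² = 324)
h/(-5704) = 324/(-5704) = 324*(-1/5704) = -81/1426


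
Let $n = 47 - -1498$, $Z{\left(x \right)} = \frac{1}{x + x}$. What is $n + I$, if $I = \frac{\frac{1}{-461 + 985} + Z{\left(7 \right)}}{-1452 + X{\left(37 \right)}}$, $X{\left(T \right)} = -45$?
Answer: $\frac{8483588551}{5490996} \approx 1545.0$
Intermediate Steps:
$Z{\left(x \right)} = \frac{1}{2 x}$
$I = - \frac{269}{5490996}$ ($I = \frac{\frac{1}{-461 + 985} + \frac{1}{2 \cdot 7}}{-1452 - 45} = \frac{\frac{1}{524} + \frac{1}{2} \cdot \frac{1}{7}}{-1497} = \left(\frac{1}{524} + \frac{1}{14}\right) \left(- \frac{1}{1497}\right) = \frac{269}{3668} \left(- \frac{1}{1497}\right) = - \frac{269}{5490996} \approx -4.8989 \cdot 10^{-5}$)
$n = 1545$ ($n = 47 + 1498 = 1545$)
$n + I = 1545 - \frac{269}{5490996} = \frac{8483588551}{5490996}$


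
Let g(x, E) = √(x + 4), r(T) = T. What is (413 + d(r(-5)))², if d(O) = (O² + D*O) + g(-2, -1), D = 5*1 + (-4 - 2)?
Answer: (443 + √2)² ≈ 1.9750e+5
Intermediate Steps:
g(x, E) = √(4 + x)
D = -1 (D = 5 - 6 = -1)
d(O) = √2 + O² - O (d(O) = (O² - O) + √(4 - 2) = (O² - O) + √2 = √2 + O² - O)
(413 + d(r(-5)))² = (413 + (√2 + (-5)² - 1*(-5)))² = (413 + (√2 + 25 + 5))² = (413 + (30 + √2))² = (443 + √2)²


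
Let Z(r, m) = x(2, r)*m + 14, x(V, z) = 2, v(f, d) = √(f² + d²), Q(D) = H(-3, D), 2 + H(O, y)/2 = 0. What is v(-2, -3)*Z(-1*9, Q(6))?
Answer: 6*√13 ≈ 21.633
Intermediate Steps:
H(O, y) = -4 (H(O, y) = -4 + 2*0 = -4 + 0 = -4)
Q(D) = -4
v(f, d) = √(d² + f²)
Z(r, m) = 14 + 2*m (Z(r, m) = 2*m + 14 = 14 + 2*m)
v(-2, -3)*Z(-1*9, Q(6)) = √((-3)² + (-2)²)*(14 + 2*(-4)) = √(9 + 4)*(14 - 8) = √13*6 = 6*√13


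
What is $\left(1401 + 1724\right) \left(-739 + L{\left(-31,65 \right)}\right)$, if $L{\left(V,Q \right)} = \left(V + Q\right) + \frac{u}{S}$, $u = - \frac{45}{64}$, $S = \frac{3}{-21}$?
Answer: $- \frac{140015625}{64} \approx -2.1877 \cdot 10^{6}$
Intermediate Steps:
$S = - \frac{1}{7}$ ($S = 3 \left(- \frac{1}{21}\right) = - \frac{1}{7} \approx -0.14286$)
$u = - \frac{45}{64}$ ($u = \left(-45\right) \frac{1}{64} = - \frac{45}{64} \approx -0.70313$)
$L{\left(V,Q \right)} = \frac{315}{64} + Q + V$ ($L{\left(V,Q \right)} = \left(V + Q\right) - \frac{45}{64 \left(- \frac{1}{7}\right)} = \left(Q + V\right) - - \frac{315}{64} = \left(Q + V\right) + \frac{315}{64} = \frac{315}{64} + Q + V$)
$\left(1401 + 1724\right) \left(-739 + L{\left(-31,65 \right)}\right) = \left(1401 + 1724\right) \left(-739 + \left(\frac{315}{64} + 65 - 31\right)\right) = 3125 \left(-739 + \frac{2491}{64}\right) = 3125 \left(- \frac{44805}{64}\right) = - \frac{140015625}{64}$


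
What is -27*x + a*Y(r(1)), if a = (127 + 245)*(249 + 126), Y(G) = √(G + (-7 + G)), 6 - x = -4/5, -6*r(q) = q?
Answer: -918/5 + 46500*I*√66 ≈ -183.6 + 3.7777e+5*I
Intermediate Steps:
r(q) = -q/6
x = 34/5 (x = 6 - (-4)/5 = 6 - 1*(-⅘) = 6 + ⅘ = 34/5 ≈ 6.8000)
Y(G) = √(-7 + 2*G)
a = 139500 (a = 372*375 = 139500)
-27*x + a*Y(r(1)) = -27*34/5 + 139500*√(-7 + 2*(-⅙*1)) = -918/5 + 139500*√(-7 + 2*(-⅙)) = -918/5 + 139500*√(-7 - ⅓) = -918/5 + 139500*√(-22/3) = -918/5 + 139500*(I*√66/3) = -918/5 + 46500*I*√66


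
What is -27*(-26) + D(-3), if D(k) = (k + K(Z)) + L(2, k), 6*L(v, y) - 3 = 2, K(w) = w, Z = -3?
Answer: 4181/6 ≈ 696.83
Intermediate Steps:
L(v, y) = ⅚ (L(v, y) = ½ + (⅙)*2 = ½ + ⅓ = ⅚)
D(k) = -13/6 + k (D(k) = (k - 3) + ⅚ = (-3 + k) + ⅚ = -13/6 + k)
-27*(-26) + D(-3) = -27*(-26) + (-13/6 - 3) = 702 - 31/6 = 4181/6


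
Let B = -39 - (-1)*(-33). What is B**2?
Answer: 5184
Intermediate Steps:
B = -72 (B = -39 - 1*33 = -39 - 33 = -72)
B**2 = (-72)**2 = 5184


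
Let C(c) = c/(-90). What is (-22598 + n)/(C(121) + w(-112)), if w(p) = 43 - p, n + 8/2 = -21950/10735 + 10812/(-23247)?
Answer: -3760735579040/25563833043 ≈ -147.11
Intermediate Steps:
C(c) = -c/90 (C(c) = c*(-1/90) = -c/90)
n = -108304310/16637103 (n = -4 + (-21950/10735 + 10812/(-23247)) = -4 + (-21950*1/10735 + 10812*(-1/23247)) = -4 + (-4390/2147 - 3604/7749) = -4 - 41755898/16637103 = -108304310/16637103 ≈ -6.5098)
(-22598 + n)/(C(121) + w(-112)) = (-22598 - 108304310/16637103)/(-1/90*121 + (43 - 1*(-112))) = -376073557904/(16637103*(-121/90 + (43 + 112))) = -376073557904/(16637103*(-121/90 + 155)) = -376073557904/(16637103*13829/90) = -376073557904/16637103*90/13829 = -3760735579040/25563833043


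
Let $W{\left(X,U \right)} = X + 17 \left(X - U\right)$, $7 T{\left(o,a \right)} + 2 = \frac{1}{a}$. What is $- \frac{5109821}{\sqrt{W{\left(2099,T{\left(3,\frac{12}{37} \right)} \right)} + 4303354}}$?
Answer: $- \frac{10219642 \sqrt{7657759263}}{364655203} \approx -2452.5$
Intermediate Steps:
$T{\left(o,a \right)} = - \frac{2}{7} + \frac{1}{7 a}$
$W{\left(X,U \right)} = - 17 U + 18 X$ ($W{\left(X,U \right)} = X - \left(- 17 X + 17 U\right) = - 17 U + 18 X$)
$- \frac{5109821}{\sqrt{W{\left(2099,T{\left(3,\frac{12}{37} \right)} \right)} + 4303354}} = - \frac{5109821}{\sqrt{\left(- 17 \frac{1 - 2 \cdot \frac{12}{37}}{7 \cdot \frac{12}{37}} + 18 \cdot 2099\right) + 4303354}} = - \frac{5109821}{\sqrt{\left(- 17 \frac{1 - 2 \cdot 12 \cdot \frac{1}{37}}{7 \cdot 12 \cdot \frac{1}{37}} + 37782\right) + 4303354}} = - \frac{5109821}{\sqrt{\left(- 17 \frac{1 - \frac{24}{37}}{7 \cdot \frac{12}{37}} + 37782\right) + 4303354}} = - \frac{5109821}{\sqrt{\left(- 17 \cdot \frac{1}{7} \cdot \frac{37}{12} \left(1 - \frac{24}{37}\right) + 37782\right) + 4303354}} = - \frac{5109821}{\sqrt{\left(- 17 \cdot \frac{1}{7} \cdot \frac{37}{12} \cdot \frac{13}{37} + 37782\right) + 4303354}} = - \frac{5109821}{\sqrt{\left(\left(-17\right) \frac{13}{84} + 37782\right) + 4303354}} = - \frac{5109821}{\sqrt{\left(- \frac{221}{84} + 37782\right) + 4303354}} = - \frac{5109821}{\sqrt{\frac{3173467}{84} + 4303354}} = - \frac{5109821}{\sqrt{\frac{364655203}{84}}} = - \frac{5109821}{\frac{1}{42} \sqrt{7657759263}} = - 5109821 \frac{2 \sqrt{7657759263}}{364655203} = - \frac{10219642 \sqrt{7657759263}}{364655203}$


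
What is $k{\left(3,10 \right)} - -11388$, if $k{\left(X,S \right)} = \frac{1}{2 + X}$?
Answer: $\frac{56941}{5} \approx 11388.0$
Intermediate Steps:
$k{\left(3,10 \right)} - -11388 = \frac{1}{2 + 3} - -11388 = \frac{1}{5} + 11388 = \frac{56941}{5}$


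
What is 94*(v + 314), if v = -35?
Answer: 26226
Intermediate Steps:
94*(v + 314) = 94*(-35 + 314) = 94*279 = 26226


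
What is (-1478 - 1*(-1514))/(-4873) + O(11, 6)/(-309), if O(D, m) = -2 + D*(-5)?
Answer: 88879/501919 ≈ 0.17708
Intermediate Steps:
O(D, m) = -2 - 5*D
(-1478 - 1*(-1514))/(-4873) + O(11, 6)/(-309) = (-1478 - 1*(-1514))/(-4873) + (-2 - 5*11)/(-309) = (-1478 + 1514)*(-1/4873) + (-2 - 55)*(-1/309) = 36*(-1/4873) - 57*(-1/309) = -36/4873 + 19/103 = 88879/501919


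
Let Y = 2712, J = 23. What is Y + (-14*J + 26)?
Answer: 2416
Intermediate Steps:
Y + (-14*J + 26) = 2712 + (-14*23 + 26) = 2712 + (-322 + 26) = 2712 - 296 = 2416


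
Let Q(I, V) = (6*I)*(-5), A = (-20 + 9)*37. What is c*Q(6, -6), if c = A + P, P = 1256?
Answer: -152820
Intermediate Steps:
A = -407 (A = -11*37 = -407)
Q(I, V) = -30*I
c = 849 (c = -407 + 1256 = 849)
c*Q(6, -6) = 849*(-30*6) = 849*(-180) = -152820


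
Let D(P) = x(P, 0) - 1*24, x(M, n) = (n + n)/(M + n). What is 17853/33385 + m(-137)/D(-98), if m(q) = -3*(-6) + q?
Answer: 400117/72840 ≈ 5.4931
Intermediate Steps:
x(M, n) = 2*n/(M + n) (x(M, n) = (2*n)/(M + n) = 2*n/(M + n))
m(q) = 18 + q
D(P) = -24 (D(P) = 2*0/(P + 0) - 1*24 = 2*0/P - 24 = 0 - 24 = -24)
17853/33385 + m(-137)/D(-98) = 17853/33385 + (18 - 137)/(-24) = 17853*(1/33385) - 119*(-1/24) = 1623/3035 + 119/24 = 400117/72840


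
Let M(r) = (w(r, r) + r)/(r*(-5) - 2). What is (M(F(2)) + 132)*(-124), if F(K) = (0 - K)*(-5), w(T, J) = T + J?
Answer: -211854/13 ≈ -16296.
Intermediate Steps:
w(T, J) = J + T
F(K) = 5*K (F(K) = -K*(-5) = 5*K)
M(r) = 3*r/(-2 - 5*r) (M(r) = ((r + r) + r)/(r*(-5) - 2) = (2*r + r)/(-5*r - 2) = (3*r)/(-2 - 5*r) = 3*r/(-2 - 5*r))
(M(F(2)) + 132)*(-124) = (-3*5*2/(2 + 5*(5*2)) + 132)*(-124) = (-3*10/(2 + 5*10) + 132)*(-124) = (-3*10/(2 + 50) + 132)*(-124) = (-3*10/52 + 132)*(-124) = (-3*10*1/52 + 132)*(-124) = (-15/26 + 132)*(-124) = (3417/26)*(-124) = -211854/13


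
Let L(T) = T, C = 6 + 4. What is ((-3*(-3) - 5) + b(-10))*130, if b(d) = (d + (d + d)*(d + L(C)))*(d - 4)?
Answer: 18720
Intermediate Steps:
C = 10
b(d) = (-4 + d)*(d + 2*d*(10 + d)) (b(d) = (d + (d + d)*(d + 10))*(d - 4) = (d + (2*d)*(10 + d))*(-4 + d) = (d + 2*d*(10 + d))*(-4 + d) = (-4 + d)*(d + 2*d*(10 + d)))
((-3*(-3) - 5) + b(-10))*130 = ((-3*(-3) - 5) - 10*(-84 + 2*(-10)² + 13*(-10)))*130 = ((9 - 5) - 10*(-84 + 2*100 - 130))*130 = (4 - 10*(-84 + 200 - 130))*130 = (4 - 10*(-14))*130 = (4 + 140)*130 = 144*130 = 18720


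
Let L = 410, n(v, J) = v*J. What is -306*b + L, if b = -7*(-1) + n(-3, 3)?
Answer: 1022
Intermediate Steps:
n(v, J) = J*v
b = -2 (b = -7*(-1) + 3*(-3) = 7 - 9 = -2)
-306*b + L = -306*(-2) + 410 = 612 + 410 = 1022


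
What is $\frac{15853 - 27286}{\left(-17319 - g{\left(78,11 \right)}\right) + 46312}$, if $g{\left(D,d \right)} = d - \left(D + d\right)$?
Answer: $- \frac{11433}{29071} \approx -0.39328$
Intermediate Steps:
$g{\left(D,d \right)} = - D$ ($g{\left(D,d \right)} = d - \left(D + d\right) = - D$)
$\frac{15853 - 27286}{\left(-17319 - g{\left(78,11 \right)}\right) + 46312} = \frac{15853 - 27286}{\left(-17319 - \left(-1\right) 78\right) + 46312} = - \frac{11433}{\left(-17319 - -78\right) + 46312} = - \frac{11433}{\left(-17319 + 78\right) + 46312} = - \frac{11433}{-17241 + 46312} = - \frac{11433}{29071}$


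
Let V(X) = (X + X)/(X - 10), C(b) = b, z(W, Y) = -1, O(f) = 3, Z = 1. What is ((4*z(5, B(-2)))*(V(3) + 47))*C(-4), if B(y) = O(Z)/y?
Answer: 5168/7 ≈ 738.29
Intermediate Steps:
B(y) = 3/y
V(X) = 2*X/(-10 + X) (V(X) = (2*X)/(-10 + X) = 2*X/(-10 + X))
((4*z(5, B(-2)))*(V(3) + 47))*C(-4) = ((4*(-1))*(2*3/(-10 + 3) + 47))*(-4) = -4*(2*3/(-7) + 47)*(-4) = -4*(2*3*(-⅐) + 47)*(-4) = -4*(-6/7 + 47)*(-4) = -4*323/7*(-4) = -1292/7*(-4) = 5168/7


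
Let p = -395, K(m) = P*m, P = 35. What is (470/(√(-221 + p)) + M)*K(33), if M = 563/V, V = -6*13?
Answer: -216755/26 - 3525*I*√154/2 ≈ -8336.7 - 21872.0*I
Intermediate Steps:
K(m) = 35*m
V = -78
M = -563/78 (M = 563/(-78) = 563*(-1/78) = -563/78 ≈ -7.2179)
(470/(√(-221 + p)) + M)*K(33) = (470/(√(-221 - 395)) - 563/78)*(35*33) = (470/(√(-616)) - 563/78)*1155 = (470/((2*I*√154)) - 563/78)*1155 = (470*(-I*√154/308) - 563/78)*1155 = (-235*I*√154/154 - 563/78)*1155 = (-563/78 - 235*I*√154/154)*1155 = -216755/26 - 3525*I*√154/2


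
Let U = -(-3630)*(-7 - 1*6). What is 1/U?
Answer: -1/47190 ≈ -2.1191e-5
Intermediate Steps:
U = -47190 (U = -(-3630)*(-7 - 6) = -(-3630)*(-13) = -330*143 = -47190)
1/U = 1/(-47190) = -1/47190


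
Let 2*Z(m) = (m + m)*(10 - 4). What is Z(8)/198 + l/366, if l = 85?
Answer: 637/1342 ≈ 0.47466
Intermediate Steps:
Z(m) = 6*m (Z(m) = ((m + m)*(10 - 4))/2 = ((2*m)*6)/2 = (12*m)/2 = 6*m)
Z(8)/198 + l/366 = (6*8)/198 + 85/366 = 48*(1/198) + 85*(1/366) = 8/33 + 85/366 = 637/1342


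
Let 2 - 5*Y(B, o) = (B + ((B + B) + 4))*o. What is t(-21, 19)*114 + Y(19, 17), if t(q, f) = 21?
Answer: 2187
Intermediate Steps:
Y(B, o) = 2/5 - o*(4 + 3*B)/5 (Y(B, o) = 2/5 - (B + ((B + B) + 4))*o/5 = 2/5 - (B + (2*B + 4))*o/5 = 2/5 - (B + (4 + 2*B))*o/5 = 2/5 - (4 + 3*B)*o/5 = 2/5 - o*(4 + 3*B)/5)
t(-21, 19)*114 + Y(19, 17) = 21*114 + (2/5 - 4/5*17 - 3/5*19*17) = 2394 + (2/5 - 68/5 - 969/5) = 2394 - 207 = 2187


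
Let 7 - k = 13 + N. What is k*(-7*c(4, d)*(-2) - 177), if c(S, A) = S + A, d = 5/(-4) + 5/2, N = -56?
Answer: -5175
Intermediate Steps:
d = 5/4 (d = 5*(-¼) + 5*(½) = -5/4 + 5/2 = 5/4 ≈ 1.2500)
k = 50 (k = 7 - (13 - 56) = 7 - 1*(-43) = 7 + 43 = 50)
c(S, A) = A + S
k*(-7*c(4, d)*(-2) - 177) = 50*(-7*(5/4 + 4)*(-2) - 177) = 50*(-7*21/4*(-2) - 177) = 50*(-147/4*(-2) - 177) = 50*(147/2 - 177) = 50*(-207/2) = -5175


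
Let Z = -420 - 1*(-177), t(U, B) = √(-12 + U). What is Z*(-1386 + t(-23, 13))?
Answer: 336798 - 243*I*√35 ≈ 3.368e+5 - 1437.6*I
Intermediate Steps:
Z = -243 (Z = -420 + 177 = -243)
Z*(-1386 + t(-23, 13)) = -243*(-1386 + √(-12 - 23)) = -243*(-1386 + √(-35)) = -243*(-1386 + I*√35) = 336798 - 243*I*√35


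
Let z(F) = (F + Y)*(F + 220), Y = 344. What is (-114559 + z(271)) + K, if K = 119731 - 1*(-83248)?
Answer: 390385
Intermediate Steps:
z(F) = (220 + F)*(344 + F) (z(F) = (F + 344)*(F + 220) = (344 + F)*(220 + F) = (220 + F)*(344 + F))
K = 202979 (K = 119731 + 83248 = 202979)
(-114559 + z(271)) + K = (-114559 + (75680 + 271**2 + 564*271)) + 202979 = (-114559 + (75680 + 73441 + 152844)) + 202979 = (-114559 + 301965) + 202979 = 187406 + 202979 = 390385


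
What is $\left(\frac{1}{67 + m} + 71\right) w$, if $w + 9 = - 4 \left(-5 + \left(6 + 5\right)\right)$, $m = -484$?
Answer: $- \frac{325666}{139} \approx -2342.9$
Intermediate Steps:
$w = -33$ ($w = -9 - 4 \left(-5 + \left(6 + 5\right)\right) = -9 - 4 \left(-5 + 11\right) = -9 - 24 = -33$)
$\left(\frac{1}{67 + m} + 71\right) w = \left(\frac{1}{67 - 484} + 71\right) \left(-33\right) = \left(\frac{1}{-417} + 71\right) \left(-33\right) = \left(- \frac{1}{417} + 71\right) \left(-33\right) = \frac{29606}{417} \left(-33\right) = - \frac{325666}{139}$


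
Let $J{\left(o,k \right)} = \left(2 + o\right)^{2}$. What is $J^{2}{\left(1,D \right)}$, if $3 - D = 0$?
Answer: $81$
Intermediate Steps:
$D = 3$ ($D = 3 - 0 = 3 + 0 = 3$)
$J^{2}{\left(1,D \right)} = \left(\left(2 + 1\right)^{2}\right)^{2} = \left(3^{2}\right)^{2} = 9^{2} = 81$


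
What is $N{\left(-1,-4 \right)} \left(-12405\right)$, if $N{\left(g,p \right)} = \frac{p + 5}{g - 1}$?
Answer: $\frac{12405}{2} \approx 6202.5$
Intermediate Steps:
$N{\left(g,p \right)} = \frac{5 + p}{-1 + g}$
$N{\left(-1,-4 \right)} \left(-12405\right) = \frac{5 - 4}{-1 - 1} \left(-12405\right) = \frac{1}{-2} \cdot 1 \left(-12405\right) = \left(- \frac{1}{2}\right) 1 \left(-12405\right) = \left(- \frac{1}{2}\right) \left(-12405\right) = \frac{12405}{2}$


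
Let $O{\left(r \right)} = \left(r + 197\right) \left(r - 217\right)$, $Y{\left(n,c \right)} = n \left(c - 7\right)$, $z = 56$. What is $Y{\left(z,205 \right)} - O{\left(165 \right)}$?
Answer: $29912$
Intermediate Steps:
$Y{\left(n,c \right)} = n \left(-7 + c\right)$
$O{\left(r \right)} = \left(-217 + r\right) \left(197 + r\right)$ ($O{\left(r \right)} = \left(197 + r\right) \left(-217 + r\right) = \left(-217 + r\right) \left(197 + r\right)$)
$Y{\left(z,205 \right)} - O{\left(165 \right)} = 56 \left(-7 + 205\right) - \left(-42749 + 165^{2} - 3300\right) = 56 \cdot 198 - \left(-42749 + 27225 - 3300\right) = 11088 - -18824 = 11088 + 18824 = 29912$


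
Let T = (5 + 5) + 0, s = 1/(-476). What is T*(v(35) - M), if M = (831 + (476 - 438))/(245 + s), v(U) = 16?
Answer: 14522600/116619 ≈ 124.53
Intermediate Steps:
s = -1/476 ≈ -0.0021008
T = 10 (T = 10 + 0 = 10)
M = 413644/116619 (M = (831 + (476 - 438))/(245 - 1/476) = (831 + 38)/(116619/476) = 869*(476/116619) = 413644/116619 ≈ 3.5470)
T*(v(35) - M) = 10*(16 - 1*413644/116619) = 10*(16 - 413644/116619) = 10*(1452260/116619) = 14522600/116619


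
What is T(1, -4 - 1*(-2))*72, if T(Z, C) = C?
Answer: -144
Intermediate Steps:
T(1, -4 - 1*(-2))*72 = (-4 - 1*(-2))*72 = (-4 + 2)*72 = -2*72 = -144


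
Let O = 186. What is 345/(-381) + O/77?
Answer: 14767/9779 ≈ 1.5101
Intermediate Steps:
345/(-381) + O/77 = 345/(-381) + 186/77 = 345*(-1/381) + 186*(1/77) = -115/127 + 186/77 = 14767/9779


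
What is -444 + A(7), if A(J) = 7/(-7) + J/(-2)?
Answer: -897/2 ≈ -448.50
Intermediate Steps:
A(J) = -1 - J/2 (A(J) = 7*(-⅐) + J*(-½) = -1 - J/2)
-444 + A(7) = -444 + (-1 - ½*7) = -444 + (-1 - 7/2) = -444 - 9/2 = -897/2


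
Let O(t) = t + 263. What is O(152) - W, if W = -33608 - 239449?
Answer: 273472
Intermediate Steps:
W = -273057
O(t) = 263 + t
O(152) - W = (263 + 152) - 1*(-273057) = 415 + 273057 = 273472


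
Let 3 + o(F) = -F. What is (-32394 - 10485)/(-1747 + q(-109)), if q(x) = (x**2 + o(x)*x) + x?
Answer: 42879/1529 ≈ 28.044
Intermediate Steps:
o(F) = -3 - F
q(x) = x + x**2 + x*(-3 - x) (q(x) = (x**2 + (-3 - x)*x) + x = (x**2 + x*(-3 - x)) + x = x + x**2 + x*(-3 - x))
(-32394 - 10485)/(-1747 + q(-109)) = (-32394 - 10485)/(-1747 - 2*(-109)) = -42879/(-1747 + 218) = -42879/(-1529) = -42879*(-1/1529) = 42879/1529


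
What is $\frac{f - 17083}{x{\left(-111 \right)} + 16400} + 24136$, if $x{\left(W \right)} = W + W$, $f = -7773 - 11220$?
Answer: $\frac{195218066}{8089} \approx 24134.0$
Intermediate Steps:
$f = -18993$ ($f = -7773 - 11220 = -18993$)
$x{\left(W \right)} = 2 W$
$\frac{f - 17083}{x{\left(-111 \right)} + 16400} + 24136 = \frac{-18993 - 17083}{2 \left(-111\right) + 16400} + 24136 = - \frac{36076}{-222 + 16400} + 24136 = - \frac{36076}{16178} + 24136 = \left(-36076\right) \frac{1}{16178} + 24136 = - \frac{18038}{8089} + 24136 = \frac{195218066}{8089}$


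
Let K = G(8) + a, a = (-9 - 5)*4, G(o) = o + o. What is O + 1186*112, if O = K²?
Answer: 134432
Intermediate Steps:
G(o) = 2*o
a = -56 (a = -14*4 = -56)
K = -40 (K = 2*8 - 56 = 16 - 56 = -40)
O = 1600 (O = (-40)² = 1600)
O + 1186*112 = 1600 + 1186*112 = 1600 + 132832 = 134432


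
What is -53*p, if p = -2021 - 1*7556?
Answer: 507581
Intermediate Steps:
p = -9577 (p = -2021 - 7556 = -9577)
-53*p = -53*(-9577) = 507581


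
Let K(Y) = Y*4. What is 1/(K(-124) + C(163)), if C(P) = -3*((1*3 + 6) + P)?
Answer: -1/1012 ≈ -0.00098814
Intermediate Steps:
K(Y) = 4*Y
C(P) = -27 - 3*P (C(P) = -3*((3 + 6) + P) = -3*(9 + P) = -27 - 3*P)
1/(K(-124) + C(163)) = 1/(4*(-124) + (-27 - 3*163)) = 1/(-496 + (-27 - 489)) = 1/(-496 - 516) = 1/(-1012) = -1/1012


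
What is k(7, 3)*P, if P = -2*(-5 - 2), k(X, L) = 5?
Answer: 70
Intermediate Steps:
P = 14 (P = -2*(-7) = 14)
k(7, 3)*P = 5*14 = 70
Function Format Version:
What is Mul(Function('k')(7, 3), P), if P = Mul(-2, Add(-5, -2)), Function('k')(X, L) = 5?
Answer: 70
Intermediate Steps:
P = 14 (P = Mul(-2, -7) = 14)
Mul(Function('k')(7, 3), P) = Mul(5, 14) = 70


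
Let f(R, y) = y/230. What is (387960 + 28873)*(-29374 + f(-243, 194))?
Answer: -1408025609529/115 ≈ -1.2244e+10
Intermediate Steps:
f(R, y) = y/230 (f(R, y) = y*(1/230) = y/230)
(387960 + 28873)*(-29374 + f(-243, 194)) = (387960 + 28873)*(-29374 + (1/230)*194) = 416833*(-29374 + 97/115) = 416833*(-3377913/115) = -1408025609529/115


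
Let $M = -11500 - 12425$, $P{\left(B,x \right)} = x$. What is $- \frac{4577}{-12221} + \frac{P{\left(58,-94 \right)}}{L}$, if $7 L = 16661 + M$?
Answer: $\frac{20644373}{44386672} \approx 0.4651$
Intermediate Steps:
$M = -23925$
$L = - \frac{7264}{7}$ ($L = \frac{16661 - 23925}{7} = \frac{1}{7} \left(-7264\right) = - \frac{7264}{7} \approx -1037.7$)
$- \frac{4577}{-12221} + \frac{P{\left(58,-94 \right)}}{L} = - \frac{4577}{-12221} - \frac{94}{- \frac{7264}{7}} = \left(-4577\right) \left(- \frac{1}{12221}\right) - - \frac{329}{3632} = \frac{4577}{12221} + \frac{329}{3632} = \frac{20644373}{44386672}$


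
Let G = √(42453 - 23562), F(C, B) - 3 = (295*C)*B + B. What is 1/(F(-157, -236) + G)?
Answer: 3643369/39822413004186 - √2099/39822413004186 ≈ 9.1489e-8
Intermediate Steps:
F(C, B) = 3 + B + 295*B*C (F(C, B) = 3 + ((295*C)*B + B) = 3 + (295*B*C + B) = 3 + (B + 295*B*C) = 3 + B + 295*B*C)
G = 3*√2099 (G = √18891 = 3*√2099 ≈ 137.44)
1/(F(-157, -236) + G) = 1/((3 - 236 + 295*(-236)*(-157)) + 3*√2099) = 1/((3 - 236 + 10930340) + 3*√2099) = 1/(10930107 + 3*√2099)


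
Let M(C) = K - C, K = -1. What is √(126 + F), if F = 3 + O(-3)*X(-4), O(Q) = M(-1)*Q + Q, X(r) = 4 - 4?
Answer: √129 ≈ 11.358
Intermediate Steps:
M(C) = -1 - C
X(r) = 0
O(Q) = Q (O(Q) = (-1 - 1*(-1))*Q + Q = (-1 + 1)*Q + Q = 0*Q + Q = 0 + Q = Q)
F = 3 (F = 3 - 3*0 = 3 + 0 = 3)
√(126 + F) = √(126 + 3) = √129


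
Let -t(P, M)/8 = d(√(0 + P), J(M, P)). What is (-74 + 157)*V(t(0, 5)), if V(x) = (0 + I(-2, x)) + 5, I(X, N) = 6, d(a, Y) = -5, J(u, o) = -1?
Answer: 913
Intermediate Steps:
t(P, M) = 40 (t(P, M) = -8*(-5) = 40)
V(x) = 11 (V(x) = (0 + 6) + 5 = 6 + 5 = 11)
(-74 + 157)*V(t(0, 5)) = (-74 + 157)*11 = 83*11 = 913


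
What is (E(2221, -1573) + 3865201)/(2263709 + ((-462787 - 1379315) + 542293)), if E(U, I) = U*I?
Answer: 30964/80325 ≈ 0.38548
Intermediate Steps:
E(U, I) = I*U
(E(2221, -1573) + 3865201)/(2263709 + ((-462787 - 1379315) + 542293)) = (-1573*2221 + 3865201)/(2263709 + ((-462787 - 1379315) + 542293)) = (-3493633 + 3865201)/(2263709 + (-1842102 + 542293)) = 371568/(2263709 - 1299809) = 371568/963900 = 371568*(1/963900) = 30964/80325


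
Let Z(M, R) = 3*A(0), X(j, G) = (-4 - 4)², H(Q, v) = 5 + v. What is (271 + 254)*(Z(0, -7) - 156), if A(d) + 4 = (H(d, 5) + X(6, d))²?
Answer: 8536500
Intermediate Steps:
X(j, G) = 64 (X(j, G) = (-8)² = 64)
A(d) = 5472 (A(d) = -4 + ((5 + 5) + 64)² = -4 + (10 + 64)² = -4 + 74² = -4 + 5476 = 5472)
Z(M, R) = 16416 (Z(M, R) = 3*5472 = 16416)
(271 + 254)*(Z(0, -7) - 156) = (271 + 254)*(16416 - 156) = 525*16260 = 8536500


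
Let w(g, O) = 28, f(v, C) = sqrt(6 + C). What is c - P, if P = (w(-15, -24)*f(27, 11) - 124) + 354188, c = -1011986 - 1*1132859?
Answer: -2498909 - 28*sqrt(17) ≈ -2.4990e+6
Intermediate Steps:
c = -2144845 (c = -1011986 - 1132859 = -2144845)
P = 354064 + 28*sqrt(17) (P = (28*sqrt(6 + 11) - 124) + 354188 = (28*sqrt(17) - 124) + 354188 = (-124 + 28*sqrt(17)) + 354188 = 354064 + 28*sqrt(17) ≈ 3.5418e+5)
c - P = -2144845 - (354064 + 28*sqrt(17)) = -2144845 + (-354064 - 28*sqrt(17)) = -2498909 - 28*sqrt(17)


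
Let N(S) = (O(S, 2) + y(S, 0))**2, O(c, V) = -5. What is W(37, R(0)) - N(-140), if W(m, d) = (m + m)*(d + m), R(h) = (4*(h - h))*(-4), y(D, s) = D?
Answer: -18287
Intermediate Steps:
R(h) = 0 (R(h) = (4*0)*(-4) = 0*(-4) = 0)
W(m, d) = 2*m*(d + m) (W(m, d) = (2*m)*(d + m) = 2*m*(d + m))
N(S) = (-5 + S)**2
W(37, R(0)) - N(-140) = 2*37*(0 + 37) - (-5 - 140)**2 = 2*37*37 - 1*(-145)**2 = 2738 - 1*21025 = 2738 - 21025 = -18287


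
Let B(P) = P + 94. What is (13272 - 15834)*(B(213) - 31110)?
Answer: 78917286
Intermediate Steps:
B(P) = 94 + P
(13272 - 15834)*(B(213) - 31110) = (13272 - 15834)*((94 + 213) - 31110) = -2562*(307 - 31110) = -2562*(-30803) = 78917286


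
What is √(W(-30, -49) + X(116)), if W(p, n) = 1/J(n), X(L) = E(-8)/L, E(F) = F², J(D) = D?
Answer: √21895/203 ≈ 0.72891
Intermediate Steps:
X(L) = 64/L (X(L) = (-8)²/L = 64/L)
W(p, n) = 1/n
√(W(-30, -49) + X(116)) = √(1/(-49) + 64/116) = √(-1/49 + 64*(1/116)) = √(-1/49 + 16/29) = √(755/1421) = √21895/203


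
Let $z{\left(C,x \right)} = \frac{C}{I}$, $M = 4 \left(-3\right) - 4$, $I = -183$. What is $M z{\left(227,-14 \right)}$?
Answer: $\frac{3632}{183} \approx 19.847$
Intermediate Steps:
$M = -16$ ($M = -12 - 4 = -16$)
$z{\left(C,x \right)} = - \frac{C}{183}$ ($z{\left(C,x \right)} = \frac{C}{-183} = C \left(- \frac{1}{183}\right) = - \frac{C}{183}$)
$M z{\left(227,-14 \right)} = - 16 \left(\left(- \frac{1}{183}\right) 227\right) = \left(-16\right) \left(- \frac{227}{183}\right) = \frac{3632}{183}$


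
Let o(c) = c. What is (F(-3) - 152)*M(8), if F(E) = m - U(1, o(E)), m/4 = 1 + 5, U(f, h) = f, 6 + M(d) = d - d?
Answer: 774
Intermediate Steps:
M(d) = -6 (M(d) = -6 + (d - d) = -6 + 0 = -6)
m = 24 (m = 4*(1 + 5) = 4*6 = 24)
F(E) = 23 (F(E) = 24 - 1*1 = 24 - 1 = 23)
(F(-3) - 152)*M(8) = (23 - 152)*(-6) = -129*(-6) = 774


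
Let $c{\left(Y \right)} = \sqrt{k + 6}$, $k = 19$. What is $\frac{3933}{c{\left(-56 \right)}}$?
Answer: $\frac{3933}{5} \approx 786.6$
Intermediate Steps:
$c{\left(Y \right)} = 5$ ($c{\left(Y \right)} = \sqrt{19 + 6} = \sqrt{25} = 5$)
$\frac{3933}{c{\left(-56 \right)}} = \frac{3933}{5}$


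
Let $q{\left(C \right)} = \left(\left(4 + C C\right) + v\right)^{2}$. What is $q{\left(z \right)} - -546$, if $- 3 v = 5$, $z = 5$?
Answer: $\frac{11638}{9} \approx 1293.1$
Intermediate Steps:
$v = - \frac{5}{3}$ ($v = \left(- \frac{1}{3}\right) 5 = - \frac{5}{3} \approx -1.6667$)
$q{\left(C \right)} = \left(\frac{7}{3} + C^{2}\right)^{2}$ ($q{\left(C \right)} = \left(\left(4 + C C\right) - \frac{5}{3}\right)^{2} = \left(\left(4 + C^{2}\right) - \frac{5}{3}\right)^{2} = \left(\frac{7}{3} + C^{2}\right)^{2}$)
$q{\left(z \right)} - -546 = \frac{\left(7 + 3 \cdot 5^{2}\right)^{2}}{9} - -546 = \frac{\left(7 + 3 \cdot 25\right)^{2}}{9} + 546 = \frac{\left(7 + 75\right)^{2}}{9} + 546 = \frac{82^{2}}{9} + 546 = \frac{1}{9} \cdot 6724 + 546 = \frac{6724}{9} + 546 = \frac{11638}{9}$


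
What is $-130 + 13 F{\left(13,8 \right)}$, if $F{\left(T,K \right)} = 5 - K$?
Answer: $-169$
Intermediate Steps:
$-130 + 13 F{\left(13,8 \right)} = -130 + 13 \left(5 - 8\right) = -130 + 13 \left(-3\right) = -130 - 39 = -169$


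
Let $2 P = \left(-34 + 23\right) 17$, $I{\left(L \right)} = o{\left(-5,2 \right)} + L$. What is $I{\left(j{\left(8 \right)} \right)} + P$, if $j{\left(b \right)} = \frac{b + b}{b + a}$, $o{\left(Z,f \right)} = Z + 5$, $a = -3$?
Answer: $- \frac{903}{10} \approx -90.3$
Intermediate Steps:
$o{\left(Z,f \right)} = 5 + Z$
$j{\left(b \right)} = \frac{2 b}{-3 + b}$ ($j{\left(b \right)} = \frac{b + b}{b - 3} = \frac{2 b}{-3 + b}$)
$I{\left(L \right)} = L$ ($I{\left(L \right)} = \left(5 - 5\right) + L = 0 + L = L$)
$P = - \frac{187}{2}$ ($P = \frac{\left(-34 + 23\right) 17}{2} = \frac{\left(-11\right) 17}{2} = \frac{1}{2} \left(-187\right) = - \frac{187}{2} \approx -93.5$)
$I{\left(j{\left(8 \right)} \right)} + P = 2 \cdot 8 \frac{1}{-3 + 8} - \frac{187}{2} = 2 \cdot 8 \cdot \frac{1}{5} - \frac{187}{2} = \frac{16}{5} - \frac{187}{2} = - \frac{903}{10}$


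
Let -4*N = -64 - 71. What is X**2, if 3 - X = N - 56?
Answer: 10201/16 ≈ 637.56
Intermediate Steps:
N = 135/4 (N = -(-64 - 71)/4 = -1/4*(-135) = 135/4 ≈ 33.750)
X = 101/4 (X = 3 - (135/4 - 56) = 3 - 1*(-89/4) = 3 + 89/4 = 101/4 ≈ 25.250)
X**2 = (101/4)**2 = 10201/16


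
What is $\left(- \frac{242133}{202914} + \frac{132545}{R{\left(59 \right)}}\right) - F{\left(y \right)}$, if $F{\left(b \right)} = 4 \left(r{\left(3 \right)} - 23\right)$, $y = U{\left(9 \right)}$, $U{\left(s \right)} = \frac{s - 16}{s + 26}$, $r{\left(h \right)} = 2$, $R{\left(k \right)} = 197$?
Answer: $\frac{10068452267}{13324686} \approx 755.62$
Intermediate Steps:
$U{\left(s \right)} = \frac{-16 + s}{26 + s}$
$y = - \frac{1}{5}$ ($y = \frac{-16 + 9}{26 + 9} = \frac{1}{35} \left(-7\right) = - \frac{1}{5} \approx -0.2$)
$F{\left(b \right)} = -84$ ($F{\left(b \right)} = 4 \left(2 - 23\right) = 4 \left(-21\right) = -84$)
$\left(- \frac{242133}{202914} + \frac{132545}{R{\left(59 \right)}}\right) - F{\left(y \right)} = \left(- \frac{242133}{202914} + \frac{132545}{197}\right) - -84 = \left(\left(-242133\right) \frac{1}{202914} + 132545 \cdot \frac{1}{197}\right) + 84 = \left(- \frac{80711}{67638} + \frac{132545}{197}\right) + 84 = \frac{8949178643}{13324686} + 84 = \frac{10068452267}{13324686}$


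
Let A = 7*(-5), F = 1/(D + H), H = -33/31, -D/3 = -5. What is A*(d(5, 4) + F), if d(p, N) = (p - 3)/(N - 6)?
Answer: 14035/432 ≈ 32.488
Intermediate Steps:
D = 15 (D = -3*(-5) = 15)
H = -33/31 (H = -33*1/31 = -33/31 ≈ -1.0645)
F = 31/432 (F = 1/(15 - 33/31) = 1/(432/31) = 31/432 ≈ 0.071759)
A = -35
d(p, N) = (-3 + p)/(-6 + N)
A*(d(5, 4) + F) = -35*((-3 + 5)/(-6 + 4) + 31/432) = -35*(2/(-2) + 31/432) = -35*(-½*2 + 31/432) = -35*(-1 + 31/432) = -35*(-401/432) = 14035/432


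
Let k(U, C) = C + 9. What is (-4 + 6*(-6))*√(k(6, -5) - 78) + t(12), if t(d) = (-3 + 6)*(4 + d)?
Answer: 48 - 40*I*√74 ≈ 48.0 - 344.09*I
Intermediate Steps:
k(U, C) = 9 + C
t(d) = 12 + 3*d (t(d) = 3*(4 + d) = 12 + 3*d)
(-4 + 6*(-6))*√(k(6, -5) - 78) + t(12) = (-4 + 6*(-6))*√((9 - 5) - 78) + (12 + 3*12) = (-4 - 36)*√(4 - 78) + (12 + 36) = -40*I*√74 + 48 = 48 - 40*I*√74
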